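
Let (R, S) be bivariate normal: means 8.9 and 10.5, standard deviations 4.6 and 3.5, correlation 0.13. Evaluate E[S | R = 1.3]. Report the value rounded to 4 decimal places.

9.7483

The regression of S on R has slope ρ·σ_S/σ_R and passes through (μ_R, μ_S).
E[S | R=1.3] = 10.5 + (0.13)·(3.5/4.6)·(1.3 − (8.9)) = 10.5 + (0.098913)·(-7.6) = 9.7483.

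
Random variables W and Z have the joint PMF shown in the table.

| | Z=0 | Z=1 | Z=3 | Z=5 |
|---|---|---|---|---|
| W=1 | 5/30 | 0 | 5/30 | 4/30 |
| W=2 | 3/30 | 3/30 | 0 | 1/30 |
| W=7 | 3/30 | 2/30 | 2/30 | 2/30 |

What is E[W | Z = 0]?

P(Z = 0) = 11/30.
Summing W·P(W=x,Z=y) over the conditioning event gives 16/15.
E[W | Z = 0] = (16/15) / (11/30) = 32/11.

32/11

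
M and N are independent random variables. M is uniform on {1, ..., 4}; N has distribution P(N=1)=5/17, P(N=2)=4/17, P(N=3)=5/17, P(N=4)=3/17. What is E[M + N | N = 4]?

P(N = 4) = 3/17.
Summing (M+N)·P(x,y) over outcomes with N = 4 gives 39/34.
E[M + N | N = 4] = (39/34) / (3/17) = 13/2.

13/2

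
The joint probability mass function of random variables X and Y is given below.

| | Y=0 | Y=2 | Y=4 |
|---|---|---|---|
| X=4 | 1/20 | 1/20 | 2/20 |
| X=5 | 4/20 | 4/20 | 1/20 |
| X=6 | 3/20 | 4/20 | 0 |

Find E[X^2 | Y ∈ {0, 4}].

281/11

P(Y ∈ {0, 4}) = 11/20.
Summing X^2·P(X=x,Y=y) over the conditioning event gives 281/20.
E[X^2 | Y ∈ {0, 4}] = (281/20) / (11/20) = 281/11.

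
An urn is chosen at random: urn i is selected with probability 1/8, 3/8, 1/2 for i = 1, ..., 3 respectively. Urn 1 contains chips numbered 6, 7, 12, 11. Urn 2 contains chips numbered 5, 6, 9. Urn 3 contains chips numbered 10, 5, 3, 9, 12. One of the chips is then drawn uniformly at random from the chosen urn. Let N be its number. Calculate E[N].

E[N | urn 1] = (6+7+12+11)/4 = 9.
E[N | urn 2] = (5+6+9)/3 = 20/3.
E[N | urn 3] = (10+5+3+9+12)/5 = 39/5.
E[N] = (1/8)·(9) + (3/8)·(20/3) + (1/2)·(39/5) = 301/40.

301/40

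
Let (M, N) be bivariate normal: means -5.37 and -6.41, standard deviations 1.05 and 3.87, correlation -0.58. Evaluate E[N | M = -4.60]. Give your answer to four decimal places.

For a bivariate normal, E[N | M=x] = μ_N + ρ·(σ_N/σ_M)·(x − μ_M).
E[N | M=-4.60] = -6.41 + (-0.58)·(3.87/1.05)·(-4.60 − (-5.37)) = -6.41 + (-2.1377)·(0.77) = -8.0560.

-8.0560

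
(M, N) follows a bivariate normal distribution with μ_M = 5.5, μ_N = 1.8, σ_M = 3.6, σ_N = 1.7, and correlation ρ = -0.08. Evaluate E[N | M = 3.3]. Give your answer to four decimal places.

For a bivariate normal, E[N | M=x] = μ_N + ρ·(σ_N/σ_M)·(x − μ_M).
E[N | M=3.3] = 1.8 + (-0.08)·(1.7/3.6)·(3.3 − (5.5)) = 1.8 + (-0.037778)·(-2.2) = 1.8831.

1.8831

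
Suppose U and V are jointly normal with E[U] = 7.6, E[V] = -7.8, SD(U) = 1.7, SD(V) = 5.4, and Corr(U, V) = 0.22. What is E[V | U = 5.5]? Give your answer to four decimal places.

-9.2675

E[V | U=x] = μ_V + ρ(σ_V/σ_U)(x − μ_U) for jointly normal variables.
E[V | U=5.5] = -7.8 + (0.22)·(5.4/1.7)·(5.5 − (7.6)) = -7.8 + (0.69882)·(-2.1) = -9.2675.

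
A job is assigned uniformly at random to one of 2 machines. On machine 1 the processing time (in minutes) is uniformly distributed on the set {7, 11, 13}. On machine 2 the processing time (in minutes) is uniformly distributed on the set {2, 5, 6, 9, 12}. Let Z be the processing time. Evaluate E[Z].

257/30

E[Z | machine 1] = (7+11+13)/3 = 31/3.
E[Z | machine 2] = (2+5+6+9+12)/5 = 34/5.
E[Z] = (1/2)·(31/3) + (1/2)·(34/5) = 257/30.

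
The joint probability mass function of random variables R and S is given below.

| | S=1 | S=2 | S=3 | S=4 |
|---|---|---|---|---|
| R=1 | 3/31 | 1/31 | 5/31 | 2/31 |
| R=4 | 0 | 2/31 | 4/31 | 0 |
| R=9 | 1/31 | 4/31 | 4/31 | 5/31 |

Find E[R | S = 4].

47/7

P(S = 4) = 7/31.
Summing R·P(R=x,S=y) over the conditioning event gives 47/31.
E[R | S = 4] = (47/31) / (7/31) = 47/7.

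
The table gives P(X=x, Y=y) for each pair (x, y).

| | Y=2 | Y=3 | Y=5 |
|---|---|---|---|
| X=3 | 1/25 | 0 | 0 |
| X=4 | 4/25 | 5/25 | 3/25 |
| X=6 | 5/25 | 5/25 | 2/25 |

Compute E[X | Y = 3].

P(Y = 3) = 2/5.
Summing X·P(X=x,Y=y) over the conditioning event gives 2.
E[X | Y = 3] = (2) / (2/5) = 5.

5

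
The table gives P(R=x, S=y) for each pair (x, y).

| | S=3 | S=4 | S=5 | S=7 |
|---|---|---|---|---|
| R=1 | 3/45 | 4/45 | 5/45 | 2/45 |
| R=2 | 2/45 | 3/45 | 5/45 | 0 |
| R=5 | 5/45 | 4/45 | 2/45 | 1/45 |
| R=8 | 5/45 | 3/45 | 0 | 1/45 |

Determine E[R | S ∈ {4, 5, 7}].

P(S ∈ {4, 5, 7}) = 2/3.
Summing R·P(R=x,S=y) over the conditioning event gives 94/45.
E[R | S ∈ {4, 5, 7}] = (94/45) / (2/3) = 47/15.

47/15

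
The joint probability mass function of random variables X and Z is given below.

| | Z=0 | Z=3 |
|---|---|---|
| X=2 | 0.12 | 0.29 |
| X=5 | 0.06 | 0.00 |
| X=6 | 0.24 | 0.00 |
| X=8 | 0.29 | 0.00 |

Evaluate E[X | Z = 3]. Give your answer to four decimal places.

P(Z = 3) = 0.29.
Σ X·P over the event = 2·(0.29) = 0.58.
E[X | Z = 3] = (0.58) / (0.29) = 2.0000.

2.0000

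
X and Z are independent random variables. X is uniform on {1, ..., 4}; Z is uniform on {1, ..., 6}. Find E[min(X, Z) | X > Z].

5/3

Outcomes with X > Z: (2,1), (3,1), (3,2), (4,1), (4,2), (4,3), each with probability 1/24.
E[min(X, Z) | X > Z] = (1 + 1 + 2 + 1 + 2 + 3) / 6 = 5/3.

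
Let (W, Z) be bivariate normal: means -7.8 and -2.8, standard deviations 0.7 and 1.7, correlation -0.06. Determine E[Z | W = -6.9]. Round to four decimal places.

-2.9311

E[Z | W=x] = μ_Z + ρ(σ_Z/σ_W)(x − μ_W) for jointly normal variables.
E[Z | W=-6.9] = -2.8 + (-0.06)·(1.7/0.7)·(-6.9 − (-7.8)) = -2.8 + (-0.14571)·(0.9) = -2.9311.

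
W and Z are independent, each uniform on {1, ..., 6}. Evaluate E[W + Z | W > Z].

7

P(W > Z) = 5/12.
Summing (W+Z)·P(x,y) over outcomes with W > Z gives 35/12.
E[W + Z | W > Z] = (35/12) / (5/12) = 7.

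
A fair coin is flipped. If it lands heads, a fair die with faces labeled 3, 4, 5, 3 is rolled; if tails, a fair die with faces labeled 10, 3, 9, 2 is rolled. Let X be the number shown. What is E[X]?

E[X | heads] = (3+4+5+3)/4 = 15/4.
E[X | tails] = (10+3+9+2)/4 = 6.
By the law of total expectation,
E[X] = (1/2)·(15/4) + (1/2)·(6) = 39/8.

39/8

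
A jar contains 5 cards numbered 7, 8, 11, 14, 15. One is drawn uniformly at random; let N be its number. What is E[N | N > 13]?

29/2

P(N > 13) = 2/5.
Σ over the event: 14·1/5 + 15·1/5 = 29/5.
E[N | N > 13] = (29/5) / (2/5) = 29/2.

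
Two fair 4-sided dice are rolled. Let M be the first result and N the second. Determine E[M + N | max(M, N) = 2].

10/3

P(max(M, N) = 2) = 3/16.
Summing (M+N)·P(x,y) over outcomes with max(M, N) = 2 gives 5/8.
E[M + N | max(M, N) = 2] = (5/8) / (3/16) = 10/3.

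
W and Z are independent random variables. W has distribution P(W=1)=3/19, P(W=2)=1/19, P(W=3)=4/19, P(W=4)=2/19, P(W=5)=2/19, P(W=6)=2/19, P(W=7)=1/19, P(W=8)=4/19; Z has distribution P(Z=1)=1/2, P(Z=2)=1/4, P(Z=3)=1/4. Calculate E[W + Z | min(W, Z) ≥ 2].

123/16

P(min(W, Z) ≥ 2) = 8/19.
Summing (W+Z)·P(x,y) over outcomes with min(W, Z) ≥ 2 gives 123/38.
E[W + Z | min(W, Z) ≥ 2] = (123/38) / (8/19) = 123/16.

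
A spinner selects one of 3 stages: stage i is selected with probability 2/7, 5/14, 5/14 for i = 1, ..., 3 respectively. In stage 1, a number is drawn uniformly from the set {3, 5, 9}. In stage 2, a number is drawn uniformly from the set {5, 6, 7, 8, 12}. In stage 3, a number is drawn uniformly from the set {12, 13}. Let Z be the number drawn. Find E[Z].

739/84

E[Z | stage 1] = (3+5+9)/3 = 17/3.
E[Z | stage 2] = (5+6+7+8+12)/5 = 38/5.
E[Z | stage 3] = (12+13)/2 = 25/2.
E[Z] = (2/7)·(17/3) + (5/14)·(38/5) + (5/14)·(25/2) = 739/84.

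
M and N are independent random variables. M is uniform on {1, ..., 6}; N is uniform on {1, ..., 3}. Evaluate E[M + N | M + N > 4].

P(M + N > 4) = 2/3.
Summing (M+N)·P(x,y) over outcomes with M + N > 4 gives 79/18.
E[M + N | M + N > 4] = (79/18) / (2/3) = 79/12.

79/12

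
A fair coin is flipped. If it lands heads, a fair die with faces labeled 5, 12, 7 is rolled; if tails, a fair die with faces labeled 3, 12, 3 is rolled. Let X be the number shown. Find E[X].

7

E[X | heads] = (5+12+7)/3 = 8.
E[X | tails] = (3+12+3)/3 = 6.
By the law of total expectation,
E[X] = (1/2)·(8) + (1/2)·(6) = 7.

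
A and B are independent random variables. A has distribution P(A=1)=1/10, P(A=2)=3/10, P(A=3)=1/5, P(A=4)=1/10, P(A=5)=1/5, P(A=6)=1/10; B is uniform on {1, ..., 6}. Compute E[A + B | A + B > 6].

281/33

P(A + B > 6) = 11/20.
Summing (A+B)·P(x,y) over outcomes with A + B > 6 gives 281/60.
E[A + B | A + B > 6] = (281/60) / (11/20) = 281/33.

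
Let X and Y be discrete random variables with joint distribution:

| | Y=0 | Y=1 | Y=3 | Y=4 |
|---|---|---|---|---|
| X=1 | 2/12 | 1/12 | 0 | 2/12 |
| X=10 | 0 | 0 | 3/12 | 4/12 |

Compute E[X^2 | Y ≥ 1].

P(Y ≥ 1) = 5/6.
Summing X^2·P(X=x,Y=y) over the conditioning event gives 703/12.
E[X^2 | Y ≥ 1] = (703/12) / (5/6) = 703/10.

703/10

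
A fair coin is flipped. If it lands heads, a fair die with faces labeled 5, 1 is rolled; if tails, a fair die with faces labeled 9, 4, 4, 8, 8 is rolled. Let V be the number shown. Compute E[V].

E[V | heads] = (5+1)/2 = 3.
E[V | tails] = (9+4+4+8+8)/5 = 33/5.
E[V] = (1/2)·(3) + (1/2)·(33/5) = 24/5.

24/5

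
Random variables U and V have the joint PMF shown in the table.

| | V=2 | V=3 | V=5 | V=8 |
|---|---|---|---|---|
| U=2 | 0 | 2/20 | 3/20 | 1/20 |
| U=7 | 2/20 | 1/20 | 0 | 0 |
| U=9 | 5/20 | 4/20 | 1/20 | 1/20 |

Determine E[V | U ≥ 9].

35/11

P(U ≥ 9) = 11/20.
Σ V·P over the event = 2·(5/20) + 3·(4/20) + 5·(1/20) + 8·(1/20) = 7/4.
E[V | U ≥ 9] = (7/4) / (11/20) = 35/11.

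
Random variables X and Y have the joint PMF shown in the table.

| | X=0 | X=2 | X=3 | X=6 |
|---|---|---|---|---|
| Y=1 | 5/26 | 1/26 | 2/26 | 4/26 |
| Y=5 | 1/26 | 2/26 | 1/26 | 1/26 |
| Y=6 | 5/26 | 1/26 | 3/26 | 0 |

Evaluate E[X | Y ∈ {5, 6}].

P(Y ∈ {5, 6}) = 7/13.
Summing X·P(X=x,Y=y) over the conditioning event gives 12/13.
E[X | Y ∈ {5, 6}] = (12/13) / (7/13) = 12/7.

12/7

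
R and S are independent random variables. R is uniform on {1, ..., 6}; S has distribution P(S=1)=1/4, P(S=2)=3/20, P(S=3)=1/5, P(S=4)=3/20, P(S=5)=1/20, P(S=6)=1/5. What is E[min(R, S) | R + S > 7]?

163/44

P(R + S > 7) = 11/30.
Summing min(R,S)·P(x,y) over outcomes with R + S > 7 gives 163/120.
E[min(R, S) | R + S > 7] = (163/120) / (11/30) = 163/44.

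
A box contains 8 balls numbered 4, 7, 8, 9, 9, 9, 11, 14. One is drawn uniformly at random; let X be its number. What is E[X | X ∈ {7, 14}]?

P(X ∈ {7, 14}) = 1/4.
Σ over the event: 7·1/8 + 14·1/8 = 21/8.
E[X | X ∈ {7, 14}] = (21/8) / (1/4) = 21/2.

21/2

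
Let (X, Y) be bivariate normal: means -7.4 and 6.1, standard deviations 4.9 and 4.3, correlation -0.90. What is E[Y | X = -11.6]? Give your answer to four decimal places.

E[Y | X=x] = μ_Y + ρ(σ_Y/σ_X)(x − μ_X) for jointly normal variables.
E[Y | X=-11.6] = 6.1 + (-0.90)·(4.3/4.9)·(-11.6 − (-7.4)) = 6.1 + (-0.789796)·(-4.2) = 9.4171.

9.4171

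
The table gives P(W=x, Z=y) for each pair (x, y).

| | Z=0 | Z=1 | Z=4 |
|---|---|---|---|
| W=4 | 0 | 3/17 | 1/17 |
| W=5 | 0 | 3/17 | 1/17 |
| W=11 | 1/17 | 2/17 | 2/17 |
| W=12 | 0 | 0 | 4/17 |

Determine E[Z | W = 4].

P(W = 4) = 4/17.
Σ Z·P over the event = 1·(3/17) + 4·(1/17) = 7/17.
E[Z | W = 4] = (7/17) / (4/17) = 7/4.

7/4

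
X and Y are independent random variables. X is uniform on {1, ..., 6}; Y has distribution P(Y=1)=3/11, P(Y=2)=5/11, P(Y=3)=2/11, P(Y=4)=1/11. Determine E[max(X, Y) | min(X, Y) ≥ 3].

P(min(X, Y) ≥ 3) = 2/11.
Summing max(X,Y)·P(x,y) over outcomes with min(X, Y) ≥ 3 gives 5/6.
E[max(X, Y) | min(X, Y) ≥ 3] = (5/6) / (2/11) = 55/12.

55/12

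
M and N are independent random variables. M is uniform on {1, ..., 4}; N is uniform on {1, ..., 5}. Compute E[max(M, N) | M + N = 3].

2

Outcomes with M + N = 3: (1,2), (2,1), each with probability 1/20.
E[max(M, N) | M + N = 3] = (2 + 2) / 2 = 2.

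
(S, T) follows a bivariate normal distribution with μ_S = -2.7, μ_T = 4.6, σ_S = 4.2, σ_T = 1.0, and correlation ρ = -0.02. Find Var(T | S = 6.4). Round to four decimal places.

0.9996

The conditional variance in a bivariate normal is σ_T²(1 − ρ²), independent of x.
Var(T | S=6.4) = (1.0)²·(1 − (-0.02)²) = 1·0.9996 = 0.9996.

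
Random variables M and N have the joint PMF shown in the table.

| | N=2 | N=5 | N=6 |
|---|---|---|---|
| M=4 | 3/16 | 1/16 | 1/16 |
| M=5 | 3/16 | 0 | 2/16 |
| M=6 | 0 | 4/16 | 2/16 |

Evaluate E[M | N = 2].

9/2

P(N = 2) = 3/8.
Summing M·P(M=x,N=y) over the conditioning event gives 27/16.
E[M | N = 2] = (27/16) / (3/8) = 9/2.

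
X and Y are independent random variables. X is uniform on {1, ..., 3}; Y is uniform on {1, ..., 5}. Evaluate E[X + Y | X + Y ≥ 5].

Outcomes with X + Y ≥ 5: (1,4), (1,5), (2,3), (2,4), (2,5), (3,2), (3,3), (3,4), (3,5), each with probability 1/15.
E[X + Y | X + Y ≥ 5] = (5 + 6 + 5 + 6 + 7 + 5 + 6 + 7 + 8) / 9 = 55/9.

55/9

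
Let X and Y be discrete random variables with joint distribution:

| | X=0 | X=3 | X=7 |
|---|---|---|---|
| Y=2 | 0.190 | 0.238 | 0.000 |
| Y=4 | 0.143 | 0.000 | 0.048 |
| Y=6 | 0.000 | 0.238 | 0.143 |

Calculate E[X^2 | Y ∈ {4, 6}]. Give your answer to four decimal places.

P(Y ∈ {4, 6}) = 0.572.
Σ X^2·P over the event = 0·(0.143) + 9·(0.238) + 49·(0.048) + 49·(0.143) = 11.501.
E[X^2 | Y ∈ {4, 6}] = (11.501) / (0.572) = 20.1066.

20.1066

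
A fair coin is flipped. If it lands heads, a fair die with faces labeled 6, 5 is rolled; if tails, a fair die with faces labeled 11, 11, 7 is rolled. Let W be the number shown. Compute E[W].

E[W | heads] = (6+5)/2 = 11/2.
E[W | tails] = (11+11+7)/3 = 29/3.
By the law of total expectation,
E[W] = (1/2)·(11/2) + (1/2)·(29/3) = 91/12.

91/12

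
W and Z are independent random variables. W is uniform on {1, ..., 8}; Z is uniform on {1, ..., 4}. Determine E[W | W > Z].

62/11

P(W > Z) = 11/16.
Summing W·P(x,y) over outcomes with W > Z gives 31/8.
E[W | W > Z] = (31/8) / (11/16) = 62/11.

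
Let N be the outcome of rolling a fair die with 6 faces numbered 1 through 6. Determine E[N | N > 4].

11/2

Given N > 4, N is equally likely to be any of {5, 6}.
E[N | N > 4] = (5 + 6) / 2 = 11/2.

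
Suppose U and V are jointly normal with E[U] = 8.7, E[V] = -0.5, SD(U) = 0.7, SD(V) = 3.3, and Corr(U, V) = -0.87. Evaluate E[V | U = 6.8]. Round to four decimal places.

The regression of V on U has slope ρ·σ_V/σ_U and passes through (μ_U, μ_V).
E[V | U=6.8] = -0.5 + (-0.87)·(3.3/0.7)·(6.8 − (8.7)) = -0.5 + (-4.1014)·(-1.9) = 7.2927.

7.2927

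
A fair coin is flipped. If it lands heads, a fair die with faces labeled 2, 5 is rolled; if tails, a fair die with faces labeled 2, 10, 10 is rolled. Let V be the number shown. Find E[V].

65/12

E[V | heads] = (2+5)/2 = 7/2.
E[V | tails] = (2+10+10)/3 = 22/3.
E[V] = (1/2)·(7/2) + (1/2)·(22/3) = 65/12.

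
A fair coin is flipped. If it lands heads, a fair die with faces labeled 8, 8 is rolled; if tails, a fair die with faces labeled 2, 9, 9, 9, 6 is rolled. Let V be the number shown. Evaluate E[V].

15/2

E[V | heads] = (8+8)/2 = 8.
E[V | tails] = (2+9+9+9+6)/5 = 7.
E[V] = (1/2)·(8) + (1/2)·(7) = 15/2.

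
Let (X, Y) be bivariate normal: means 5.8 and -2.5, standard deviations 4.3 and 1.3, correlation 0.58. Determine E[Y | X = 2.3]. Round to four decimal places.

The regression of Y on X has slope ρ·σ_Y/σ_X and passes through (μ_X, μ_Y).
E[Y | X=2.3] = -2.5 + (0.58)·(1.3/4.3)·(2.3 − (5.8)) = -2.5 + (0.17535)·(-3.5) = -3.1137.

-3.1137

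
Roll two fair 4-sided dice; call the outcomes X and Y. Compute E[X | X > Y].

10/3

Outcomes with X > Y: (2,1), (3,1), (3,2), (4,1), (4,2), (4,3), each with probability 1/16.
E[X | X > Y] = (2 + 3 + 3 + 4 + 4 + 4) / 6 = 10/3.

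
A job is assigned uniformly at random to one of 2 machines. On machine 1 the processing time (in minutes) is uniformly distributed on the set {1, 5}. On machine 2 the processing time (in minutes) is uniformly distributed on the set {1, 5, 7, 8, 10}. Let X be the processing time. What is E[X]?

E[X | machine 1] = (1+5)/2 = 3.
E[X | machine 2] = (1+5+7+8+10)/5 = 31/5.
By the law of total expectation,
E[X] = (1/2)·(3) + (1/2)·(31/5) = 23/5.

23/5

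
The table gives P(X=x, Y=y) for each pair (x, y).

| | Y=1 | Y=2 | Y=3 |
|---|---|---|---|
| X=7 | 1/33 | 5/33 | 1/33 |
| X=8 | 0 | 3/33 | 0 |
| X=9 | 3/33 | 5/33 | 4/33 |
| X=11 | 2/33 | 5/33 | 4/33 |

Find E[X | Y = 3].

P(Y = 3) = 3/11.
Σ X·P over the event = 7·(1/33) + 9·(4/33) + 11·(4/33) = 29/11.
E[X | Y = 3] = (29/11) / (3/11) = 29/3.

29/3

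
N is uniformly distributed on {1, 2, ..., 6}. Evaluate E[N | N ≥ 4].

Given N ≥ 4, N is equally likely to be any of {4, 5, 6}.
E[N | N ≥ 4] = (4 + 5 + 6) / 3 = 5.

5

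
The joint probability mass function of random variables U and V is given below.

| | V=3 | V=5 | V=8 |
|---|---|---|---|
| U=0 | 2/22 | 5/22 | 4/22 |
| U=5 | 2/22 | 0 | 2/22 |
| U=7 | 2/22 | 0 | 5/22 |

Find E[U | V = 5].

0

P(V = 5) = 5/22.
Σ U·P over the event = 0·(5/22) = 0.
E[U | V = 5] = (0) / (5/22) = 0.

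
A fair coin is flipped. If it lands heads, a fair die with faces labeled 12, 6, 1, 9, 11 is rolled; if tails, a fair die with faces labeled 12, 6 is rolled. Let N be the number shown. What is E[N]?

E[N | heads] = (12+6+1+9+11)/5 = 39/5.
E[N | tails] = (12+6)/2 = 9.
E[N] = (1/2)·(39/5) + (1/2)·(9) = 42/5.

42/5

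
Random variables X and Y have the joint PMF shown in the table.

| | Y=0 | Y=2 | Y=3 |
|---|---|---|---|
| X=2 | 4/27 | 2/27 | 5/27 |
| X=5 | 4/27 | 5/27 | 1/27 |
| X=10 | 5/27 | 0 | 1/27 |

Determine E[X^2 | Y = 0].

P(Y = 0) = 13/27.
Σ X^2·P over the event = 4·(4/27) + 25·(4/27) + 100·(5/27) = 616/27.
E[X^2 | Y = 0] = (616/27) / (13/27) = 616/13.

616/13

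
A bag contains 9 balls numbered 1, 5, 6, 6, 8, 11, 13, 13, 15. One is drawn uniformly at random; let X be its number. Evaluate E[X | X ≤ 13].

P(X ≤ 13) = 8/9.
Σ over the event: 1·1/9 + 5·1/9 + 6·2/9 + 8·1/9 + 11·1/9 + 13·2/9 = 7.
E[X | X ≤ 13] = (7) / (8/9) = 63/8.

63/8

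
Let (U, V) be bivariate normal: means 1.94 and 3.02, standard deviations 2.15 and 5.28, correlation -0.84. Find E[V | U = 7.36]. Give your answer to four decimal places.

E[V | U=x] = μ_V + ρ(σ_V/σ_U)(x − μ_U) for jointly normal variables.
E[V | U=7.36] = 3.02 + (-0.84)·(5.28/2.15)·(7.36 − (1.94)) = 3.02 + (-2.06288)·(5.42) = -8.1608.

-8.1608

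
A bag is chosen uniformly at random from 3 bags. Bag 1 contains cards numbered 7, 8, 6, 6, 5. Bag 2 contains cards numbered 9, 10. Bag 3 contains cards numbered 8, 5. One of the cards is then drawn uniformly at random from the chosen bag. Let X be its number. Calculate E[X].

E[X | bag 1] = (7+8+6+6+5)/5 = 32/5.
E[X | bag 2] = (9+10)/2 = 19/2.
E[X | bag 3] = (8+5)/2 = 13/2.
By the law of total expectation,
E[X] = (1/3)·(32/5) + (1/3)·(19/2) + (1/3)·(13/2) = 112/15.

112/15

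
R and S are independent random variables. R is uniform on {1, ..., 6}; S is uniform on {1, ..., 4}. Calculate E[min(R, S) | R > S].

P(R > S) = 7/12.
Summing min(R,S)·P(x,y) over outcomes with R > S gives 5/4.
E[min(R, S) | R > S] = (5/4) / (7/12) = 15/7.

15/7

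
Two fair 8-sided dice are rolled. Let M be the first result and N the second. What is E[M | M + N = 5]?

P(M + N = 5) = 1/16.
Summing M·P(x,y) over outcomes with M + N = 5 gives 5/32.
E[M | M + N = 5] = (5/32) / (1/16) = 5/2.

5/2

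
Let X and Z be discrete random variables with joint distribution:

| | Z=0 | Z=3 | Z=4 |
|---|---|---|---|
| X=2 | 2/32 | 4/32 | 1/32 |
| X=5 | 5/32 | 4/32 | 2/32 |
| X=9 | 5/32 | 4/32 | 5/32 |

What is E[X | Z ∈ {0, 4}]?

P(Z ∈ {0, 4}) = 5/8.
Σ X·P over the event = 2·(2/32) + 2·(1/32) + 5·(5/32) + 5·(2/32) + 9·(5/32) + 9·(5/32) = 131/32.
E[X | Z ∈ {0, 4}] = (131/32) / (5/8) = 131/20.

131/20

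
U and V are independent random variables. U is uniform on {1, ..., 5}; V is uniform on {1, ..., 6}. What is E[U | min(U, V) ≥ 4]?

Outcomes with min(U, V) ≥ 4: (4,4), (4,5), (4,6), (5,4), (5,5), (5,6), each with probability 1/30.
E[U | min(U, V) ≥ 4] = (4 + 4 + 4 + 5 + 5 + 5) / 6 = 9/2.

9/2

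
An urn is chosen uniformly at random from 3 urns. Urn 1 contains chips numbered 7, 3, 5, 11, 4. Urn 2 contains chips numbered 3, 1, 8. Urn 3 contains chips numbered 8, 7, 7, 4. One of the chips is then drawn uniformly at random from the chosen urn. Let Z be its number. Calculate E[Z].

11/2

E[Z | urn 1] = (7+3+5+11+4)/5 = 6.
E[Z | urn 2] = (3+1+8)/3 = 4.
E[Z | urn 3] = (8+7+7+4)/4 = 13/2.
E[Z] = (1/3)·(6) + (1/3)·(4) + (1/3)·(13/2) = 11/2.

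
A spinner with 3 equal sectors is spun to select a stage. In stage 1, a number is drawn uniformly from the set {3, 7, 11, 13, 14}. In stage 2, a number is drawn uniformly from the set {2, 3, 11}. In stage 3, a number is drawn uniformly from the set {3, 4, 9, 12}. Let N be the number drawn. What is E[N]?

E[N | stage 1] = (3+7+11+13+14)/5 = 48/5.
E[N | stage 2] = (2+3+11)/3 = 16/3.
E[N | stage 3] = (3+4+9+12)/4 = 7.
By the law of total expectation,
E[N] = (1/3)·(48/5) + (1/3)·(16/3) + (1/3)·(7) = 329/45.

329/45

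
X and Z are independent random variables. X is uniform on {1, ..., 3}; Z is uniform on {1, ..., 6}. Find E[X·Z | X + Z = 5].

Outcomes with X + Z = 5: (1,4), (2,3), (3,2), each with probability 1/18.
E[X·Z | X + Z = 5] = (4 + 6 + 6) / 3 = 16/3.

16/3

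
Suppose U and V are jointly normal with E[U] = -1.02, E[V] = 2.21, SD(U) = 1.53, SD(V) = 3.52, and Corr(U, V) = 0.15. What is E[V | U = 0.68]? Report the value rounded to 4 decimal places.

2.7967

E[V | U=x] = μ_V + ρ(σ_V/σ_U)(x − μ_U) for jointly normal variables.
E[V | U=0.68] = 2.21 + (0.15)·(3.52/1.53)·(0.68 − (-1.02)) = 2.21 + (0.3451)·(1.7) = 2.7967.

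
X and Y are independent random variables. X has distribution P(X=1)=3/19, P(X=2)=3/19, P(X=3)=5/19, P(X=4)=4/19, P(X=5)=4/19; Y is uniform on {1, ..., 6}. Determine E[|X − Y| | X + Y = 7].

45/19

P(X + Y = 7) = 1/6.
Summing |X−Y|·P(x,y) over outcomes with X + Y = 7 gives 15/38.
E[|X − Y| | X + Y = 7] = (15/38) / (1/6) = 45/19.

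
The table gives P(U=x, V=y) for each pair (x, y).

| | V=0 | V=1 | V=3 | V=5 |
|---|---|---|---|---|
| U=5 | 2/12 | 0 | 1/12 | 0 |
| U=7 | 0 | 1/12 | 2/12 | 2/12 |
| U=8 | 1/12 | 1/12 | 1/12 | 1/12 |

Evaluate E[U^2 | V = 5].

P(V = 5) = 1/4.
Summing U^2·P(U=x,V=y) over the conditioning event gives 27/2.
E[U^2 | V = 5] = (27/2) / (1/4) = 54.

54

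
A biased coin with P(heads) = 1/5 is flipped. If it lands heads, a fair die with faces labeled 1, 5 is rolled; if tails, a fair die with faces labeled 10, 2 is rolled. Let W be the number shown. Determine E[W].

27/5

E[W | heads] = (1+5)/2 = 3.
E[W | tails] = (10+2)/2 = 6.
E[W] = (1/5)·(3) + (4/5)·(6) = 27/5.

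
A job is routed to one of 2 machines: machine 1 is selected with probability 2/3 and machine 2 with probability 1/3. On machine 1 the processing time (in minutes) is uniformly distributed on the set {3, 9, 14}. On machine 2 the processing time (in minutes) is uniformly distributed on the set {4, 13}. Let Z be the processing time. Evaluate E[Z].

155/18

E[Z | machine 1] = (3+9+14)/3 = 26/3.
E[Z | machine 2] = (4+13)/2 = 17/2.
By the law of total expectation,
E[Z] = (2/3)·(26/3) + (1/3)·(17/2) = 155/18.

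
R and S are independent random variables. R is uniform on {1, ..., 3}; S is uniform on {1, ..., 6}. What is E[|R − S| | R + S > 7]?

3

Outcomes with R + S > 7: (2,6), (3,5), (3,6), each with probability 1/18.
E[|R − S| | R + S > 7] = (4 + 2 + 3) / 3 = 3.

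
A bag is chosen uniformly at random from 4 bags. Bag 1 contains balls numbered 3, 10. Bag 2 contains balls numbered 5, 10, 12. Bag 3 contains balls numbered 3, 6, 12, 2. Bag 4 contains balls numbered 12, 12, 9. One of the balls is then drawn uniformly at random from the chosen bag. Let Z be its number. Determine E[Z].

E[Z | bag 1] = (3+10)/2 = 13/2.
E[Z | bag 2] = (5+10+12)/3 = 9.
E[Z | bag 3] = (3+6+12+2)/4 = 23/4.
E[Z | bag 4] = (12+12+9)/3 = 11.
E[Z] = (1/4)·(13/2) + (1/4)·(9) + (1/4)·(23/4) + (1/4)·(11) = 129/16.

129/16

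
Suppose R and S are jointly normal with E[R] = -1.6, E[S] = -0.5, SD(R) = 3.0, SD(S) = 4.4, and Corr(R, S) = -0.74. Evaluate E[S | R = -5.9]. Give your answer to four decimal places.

The regression of S on R has slope ρ·σ_S/σ_R and passes through (μ_R, μ_S).
E[S | R=-5.9] = -0.5 + (-0.74)·(4.4/3.0)·(-5.9 − (-1.6)) = -0.5 + (-1.08533)·(-4.3) = 4.1669.

4.1669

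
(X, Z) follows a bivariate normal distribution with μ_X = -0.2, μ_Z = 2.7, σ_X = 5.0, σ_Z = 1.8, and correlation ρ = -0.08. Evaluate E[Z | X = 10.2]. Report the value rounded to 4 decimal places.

2.4005

The regression of Z on X has slope ρ·σ_Z/σ_X and passes through (μ_X, μ_Z).
E[Z | X=10.2] = 2.7 + (-0.08)·(1.8/5.0)·(10.2 − (-0.2)) = 2.7 + (-0.0288)·(10.4) = 2.4005.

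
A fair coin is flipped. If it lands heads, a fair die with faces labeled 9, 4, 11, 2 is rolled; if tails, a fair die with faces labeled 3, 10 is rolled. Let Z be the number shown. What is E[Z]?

13/2

E[Z | heads] = (9+4+11+2)/4 = 13/2.
E[Z | tails] = (3+10)/2 = 13/2.
E[Z] = (1/2)·(13/2) + (1/2)·(13/2) = 13/2.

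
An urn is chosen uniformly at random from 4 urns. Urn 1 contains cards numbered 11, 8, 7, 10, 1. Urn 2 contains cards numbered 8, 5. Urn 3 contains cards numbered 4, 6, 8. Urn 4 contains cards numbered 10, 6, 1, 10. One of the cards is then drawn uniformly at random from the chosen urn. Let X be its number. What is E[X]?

533/80

E[X | urn 1] = (11+8+7+10+1)/5 = 37/5.
E[X | urn 2] = (8+5)/2 = 13/2.
E[X | urn 3] = (4+6+8)/3 = 6.
E[X | urn 4] = (10+6+1+10)/4 = 27/4.
E[X] = (1/4)·(37/5) + (1/4)·(13/2) + (1/4)·(6) + (1/4)·(27/4) = 533/80.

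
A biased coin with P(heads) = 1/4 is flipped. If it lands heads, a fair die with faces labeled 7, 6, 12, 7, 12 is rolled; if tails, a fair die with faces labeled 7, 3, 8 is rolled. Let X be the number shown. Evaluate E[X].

67/10

E[X | heads] = (7+6+12+7+12)/5 = 44/5.
E[X | tails] = (7+3+8)/3 = 6.
By the law of total expectation,
E[X] = (1/4)·(44/5) + (3/4)·(6) = 67/10.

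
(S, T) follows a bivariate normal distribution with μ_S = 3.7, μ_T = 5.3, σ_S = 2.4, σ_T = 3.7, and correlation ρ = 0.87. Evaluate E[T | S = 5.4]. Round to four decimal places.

E[T | S=x] = μ_T + ρ(σ_T/σ_S)(x − μ_S) for jointly normal variables.
E[T | S=5.4] = 5.3 + (0.87)·(3.7/2.4)·(5.4 − (3.7)) = 5.3 + (1.34125)·(1.7) = 7.5801.

7.5801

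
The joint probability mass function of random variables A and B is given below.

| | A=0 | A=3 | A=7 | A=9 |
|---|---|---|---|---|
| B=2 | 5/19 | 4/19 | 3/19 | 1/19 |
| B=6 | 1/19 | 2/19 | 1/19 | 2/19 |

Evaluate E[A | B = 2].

42/13

P(B = 2) = 13/19.
Σ A·P over the event = 0·(5/19) + 3·(4/19) + 7·(3/19) + 9·(1/19) = 42/19.
E[A | B = 2] = (42/19) / (13/19) = 42/13.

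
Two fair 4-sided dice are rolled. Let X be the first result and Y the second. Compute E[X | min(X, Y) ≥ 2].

3

P(min(X, Y) ≥ 2) = 9/16.
Summing X·P(x,y) over outcomes with min(X, Y) ≥ 2 gives 27/16.
E[X | min(X, Y) ≥ 2] = (27/16) / (9/16) = 3.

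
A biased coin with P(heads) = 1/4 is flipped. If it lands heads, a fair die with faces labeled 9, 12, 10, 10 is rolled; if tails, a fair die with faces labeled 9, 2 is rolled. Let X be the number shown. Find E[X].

107/16

E[X | heads] = (9+12+10+10)/4 = 41/4.
E[X | tails] = (9+2)/2 = 11/2.
By the law of total expectation,
E[X] = (1/4)·(41/4) + (3/4)·(11/2) = 107/16.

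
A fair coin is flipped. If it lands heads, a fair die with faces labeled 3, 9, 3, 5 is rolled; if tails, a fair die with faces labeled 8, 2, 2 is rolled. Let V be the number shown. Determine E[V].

E[V | heads] = (3+9+3+5)/4 = 5.
E[V | tails] = (8+2+2)/3 = 4.
By the law of total expectation,
E[V] = (1/2)·(5) + (1/2)·(4) = 9/2.

9/2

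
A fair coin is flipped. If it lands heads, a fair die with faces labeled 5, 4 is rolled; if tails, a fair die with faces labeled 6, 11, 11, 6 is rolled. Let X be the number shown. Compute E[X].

E[X | heads] = (5+4)/2 = 9/2.
E[X | tails] = (6+11+11+6)/4 = 17/2.
By the law of total expectation,
E[X] = (1/2)·(9/2) + (1/2)·(17/2) = 13/2.

13/2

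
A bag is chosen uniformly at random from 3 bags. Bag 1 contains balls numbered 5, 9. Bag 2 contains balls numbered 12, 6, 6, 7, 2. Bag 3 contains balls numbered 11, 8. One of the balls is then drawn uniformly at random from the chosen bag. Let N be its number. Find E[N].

E[N | bag 1] = (5+9)/2 = 7.
E[N | bag 2] = (12+6+6+7+2)/5 = 33/5.
E[N | bag 3] = (11+8)/2 = 19/2.
By the law of total expectation,
E[N] = (1/3)·(7) + (1/3)·(33/5) + (1/3)·(19/2) = 77/10.

77/10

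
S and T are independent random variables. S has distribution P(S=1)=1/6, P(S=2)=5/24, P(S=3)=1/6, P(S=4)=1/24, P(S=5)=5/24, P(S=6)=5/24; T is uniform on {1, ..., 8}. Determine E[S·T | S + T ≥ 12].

1037/26

P(S + T ≥ 12) = 13/96.
Summing ST·P(x,y) over outcomes with S + T ≥ 12 gives 1037/192.
E[S·T | S + T ≥ 12] = (1037/192) / (13/96) = 1037/26.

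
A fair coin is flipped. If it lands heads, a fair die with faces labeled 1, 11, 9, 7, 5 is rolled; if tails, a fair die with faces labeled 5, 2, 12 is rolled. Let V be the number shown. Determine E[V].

97/15

E[V | heads] = (1+11+9+7+5)/5 = 33/5.
E[V | tails] = (5+2+12)/3 = 19/3.
E[V] = (1/2)·(33/5) + (1/2)·(19/3) = 97/15.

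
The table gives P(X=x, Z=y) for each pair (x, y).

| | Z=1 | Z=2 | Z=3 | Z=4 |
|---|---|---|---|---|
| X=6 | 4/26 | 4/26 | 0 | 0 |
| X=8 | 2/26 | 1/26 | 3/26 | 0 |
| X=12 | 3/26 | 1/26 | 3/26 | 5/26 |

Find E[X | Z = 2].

P(Z = 2) = 3/13.
Σ X·P over the event = 6·(4/26) + 8·(1/26) + 12·(1/26) = 22/13.
E[X | Z = 2] = (22/13) / (3/13) = 22/3.

22/3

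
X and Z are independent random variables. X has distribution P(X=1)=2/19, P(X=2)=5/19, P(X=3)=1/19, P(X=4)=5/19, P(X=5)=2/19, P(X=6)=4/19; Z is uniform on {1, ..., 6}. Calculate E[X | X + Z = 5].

P(X + Z = 5) = 13/114.
Summing X·P(x,y) over outcomes with X + Z = 5 gives 35/114.
E[X | X + Z = 5] = (35/114) / (13/114) = 35/13.

35/13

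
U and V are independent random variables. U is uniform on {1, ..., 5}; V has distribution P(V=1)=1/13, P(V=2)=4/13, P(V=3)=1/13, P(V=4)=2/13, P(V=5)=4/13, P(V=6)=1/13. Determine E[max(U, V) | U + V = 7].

29/6

P(U + V = 7) = 12/65.
Summing max(U,V)·P(x,y) over outcomes with U + V = 7 gives 58/65.
E[max(U, V) | U + V = 7] = (58/65) / (12/65) = 29/6.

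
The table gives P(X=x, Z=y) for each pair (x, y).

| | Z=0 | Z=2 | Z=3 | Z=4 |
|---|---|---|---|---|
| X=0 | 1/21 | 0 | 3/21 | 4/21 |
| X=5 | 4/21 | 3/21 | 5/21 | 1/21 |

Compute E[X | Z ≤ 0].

4

P(Z ≤ 0) = 5/21.
Σ X·P over the event = 0·(1/21) + 5·(4/21) = 20/21.
E[X | Z ≤ 0] = (20/21) / (5/21) = 4.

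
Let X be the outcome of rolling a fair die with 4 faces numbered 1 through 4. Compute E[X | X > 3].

4

Given X > 3, X is equally likely to be any of {4}.
E[X | X > 3] = (4) / 1 = 4.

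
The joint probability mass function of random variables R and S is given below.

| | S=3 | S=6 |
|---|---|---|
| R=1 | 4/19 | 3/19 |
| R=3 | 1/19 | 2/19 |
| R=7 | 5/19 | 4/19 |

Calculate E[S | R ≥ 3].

9/2

P(R ≥ 3) = 12/19.
Summing S·P(R=x,S=y) over the conditioning event gives 54/19.
E[S | R ≥ 3] = (54/19) / (12/19) = 9/2.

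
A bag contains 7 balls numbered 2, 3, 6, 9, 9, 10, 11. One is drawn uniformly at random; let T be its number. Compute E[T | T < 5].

5/2

P(T < 5) = 2/7.
Σ over the event: 2·1/7 + 3·1/7 = 5/7.
E[T | T < 5] = (5/7) / (2/7) = 5/2.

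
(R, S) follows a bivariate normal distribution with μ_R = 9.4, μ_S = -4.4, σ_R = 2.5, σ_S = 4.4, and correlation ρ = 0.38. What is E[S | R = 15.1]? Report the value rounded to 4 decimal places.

-0.5878

For a bivariate normal, E[S | R=x] = μ_S + ρ·(σ_S/σ_R)·(x − μ_R).
E[S | R=15.1] = -4.4 + (0.38)·(4.4/2.5)·(15.1 − (9.4)) = -4.4 + (0.6688)·(5.7) = -0.5878.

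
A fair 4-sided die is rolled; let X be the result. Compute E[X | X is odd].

2

Given X is odd, X is equally likely to be any of {1, 3}.
E[X | X is odd] = (1 + 3) / 2 = 2.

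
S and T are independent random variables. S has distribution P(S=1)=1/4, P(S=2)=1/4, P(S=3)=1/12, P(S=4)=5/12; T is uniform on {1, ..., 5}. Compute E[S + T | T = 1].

11/3

P(T = 1) = 1/5.
Summing (S+T)·P(x,y) over outcomes with T = 1 gives 11/15.
E[S + T | T = 1] = (11/15) / (1/5) = 11/3.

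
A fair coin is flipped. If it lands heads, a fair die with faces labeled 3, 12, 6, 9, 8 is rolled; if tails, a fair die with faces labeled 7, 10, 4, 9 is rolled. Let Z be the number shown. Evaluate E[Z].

E[Z | heads] = (3+12+6+9+8)/5 = 38/5.
E[Z | tails] = (7+10+4+9)/4 = 15/2.
E[Z] = (1/2)·(38/5) + (1/2)·(15/2) = 151/20.

151/20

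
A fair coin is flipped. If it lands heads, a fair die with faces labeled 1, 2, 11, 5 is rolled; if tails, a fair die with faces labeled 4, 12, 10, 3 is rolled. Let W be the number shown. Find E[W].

6

E[W | heads] = (1+2+11+5)/4 = 19/4.
E[W | tails] = (4+12+10+3)/4 = 29/4.
E[W] = (1/2)·(19/4) + (1/2)·(29/4) = 6.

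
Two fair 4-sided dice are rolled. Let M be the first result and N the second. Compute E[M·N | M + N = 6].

Outcomes with M + N = 6: (2,4), (3,3), (4,2), each with probability 1/16.
E[M·N | M + N = 6] = (8 + 9 + 8) / 3 = 25/3.

25/3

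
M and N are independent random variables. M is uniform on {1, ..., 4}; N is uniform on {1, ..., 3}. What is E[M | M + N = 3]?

P(M + N = 3) = 1/6.
Summing M·P(x,y) over outcomes with M + N = 3 gives 1/4.
E[M | M + N = 3] = (1/4) / (1/6) = 3/2.

3/2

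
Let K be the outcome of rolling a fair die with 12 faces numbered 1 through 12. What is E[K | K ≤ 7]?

4

Given K ≤ 7, K is equally likely to be any of {1, 2, 3, 4, 5, 6, 7}.
E[K | K ≤ 7] = (1 + 2 + 3 + 4 + 5 + 6 + 7) / 7 = 4.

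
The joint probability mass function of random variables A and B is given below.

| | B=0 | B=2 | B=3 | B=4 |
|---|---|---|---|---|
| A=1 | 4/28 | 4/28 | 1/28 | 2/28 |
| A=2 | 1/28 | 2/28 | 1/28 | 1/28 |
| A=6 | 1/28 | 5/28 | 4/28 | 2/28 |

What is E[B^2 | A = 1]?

P(A = 1) = 11/28.
Σ B^2·P over the event = 0·(4/28) + 4·(4/28) + 9·(1/28) + 16·(2/28) = 57/28.
E[B^2 | A = 1] = (57/28) / (11/28) = 57/11.

57/11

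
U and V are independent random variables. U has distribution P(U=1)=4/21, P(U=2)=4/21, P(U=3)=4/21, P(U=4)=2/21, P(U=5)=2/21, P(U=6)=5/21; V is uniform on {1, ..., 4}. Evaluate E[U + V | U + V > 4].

P(U + V > 4) = 5/7.
Summing (U+V)·P(x,y) over outcomes with U + V > 4 gives 209/42.
E[U + V | U + V > 4] = (209/42) / (5/7) = 209/30.

209/30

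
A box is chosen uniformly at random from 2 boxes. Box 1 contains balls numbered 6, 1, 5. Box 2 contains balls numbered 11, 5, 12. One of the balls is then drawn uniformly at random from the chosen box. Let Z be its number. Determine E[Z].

20/3

E[Z | box 1] = (6+1+5)/3 = 4.
E[Z | box 2] = (11+5+12)/3 = 28/3.
By the law of total expectation,
E[Z] = (1/2)·(4) + (1/2)·(28/3) = 20/3.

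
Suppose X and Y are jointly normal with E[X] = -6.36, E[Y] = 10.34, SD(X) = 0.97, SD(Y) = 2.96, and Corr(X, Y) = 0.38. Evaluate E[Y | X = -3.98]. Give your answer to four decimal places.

13.0998

The regression of Y on X has slope ρ·σ_Y/σ_X and passes through (μ_X, μ_Y).
E[Y | X=-3.98] = 10.34 + (0.38)·(2.96/0.97)·(-3.98 − (-6.36)) = 10.34 + (1.1596)·(2.38) = 13.0998.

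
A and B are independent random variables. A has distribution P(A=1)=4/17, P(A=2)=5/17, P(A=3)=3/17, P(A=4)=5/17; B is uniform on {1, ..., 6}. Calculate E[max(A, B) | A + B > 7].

P(A + B > 7) = 13/51.
Summing max(A,B)·P(x,y) over outcomes with A + B > 7 gives 23/17.
E[max(A, B) | A + B > 7] = (23/17) / (13/51) = 69/13.

69/13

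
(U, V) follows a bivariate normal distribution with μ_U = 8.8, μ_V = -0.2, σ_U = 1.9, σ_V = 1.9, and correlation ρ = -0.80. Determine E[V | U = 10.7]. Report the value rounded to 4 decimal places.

-1.7200

E[V | U=x] = μ_V + ρ(σ_V/σ_U)(x − μ_U) for jointly normal variables.
E[V | U=10.7] = -0.2 + (-0.80)·(1.9/1.9)·(10.7 − (8.8)) = -0.2 + (-0.8)·(1.9) = -1.7200.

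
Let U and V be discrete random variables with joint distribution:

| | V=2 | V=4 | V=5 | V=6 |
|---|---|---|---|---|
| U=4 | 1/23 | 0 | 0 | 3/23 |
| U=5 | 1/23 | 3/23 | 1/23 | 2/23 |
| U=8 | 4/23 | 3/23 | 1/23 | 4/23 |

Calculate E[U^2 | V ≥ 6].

118/3

P(V ≥ 6) = 9/23.
Summing U^2·P(U=x,V=y) over the conditioning event gives 354/23.
E[U^2 | V ≥ 6] = (354/23) / (9/23) = 118/3.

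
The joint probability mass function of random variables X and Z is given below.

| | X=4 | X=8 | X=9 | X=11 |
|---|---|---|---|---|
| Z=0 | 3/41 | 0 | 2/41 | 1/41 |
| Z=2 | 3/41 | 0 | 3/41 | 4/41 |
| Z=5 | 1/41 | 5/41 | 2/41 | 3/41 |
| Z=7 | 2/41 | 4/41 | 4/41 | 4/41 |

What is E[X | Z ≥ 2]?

P(Z ≥ 2) = 35/41.
Summing X·P(X=x,Z=y) over the conditioning event gives 298/41.
E[X | Z ≥ 2] = (298/41) / (35/41) = 298/35.

298/35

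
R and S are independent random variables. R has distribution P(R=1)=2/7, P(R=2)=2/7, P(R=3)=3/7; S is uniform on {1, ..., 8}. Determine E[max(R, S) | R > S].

11/4

P(R > S) = 1/7.
Summing max(R,S)·P(x,y) over outcomes with R > S gives 11/28.
E[max(R, S) | R > S] = (11/28) / (1/7) = 11/4.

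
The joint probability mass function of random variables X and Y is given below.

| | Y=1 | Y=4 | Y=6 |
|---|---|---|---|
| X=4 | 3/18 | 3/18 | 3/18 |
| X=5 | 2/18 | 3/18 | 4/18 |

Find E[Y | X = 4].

11/3

P(X = 4) = 1/2.
Σ Y·P over the event = 1·(3/18) + 4·(3/18) + 6·(3/18) = 11/6.
E[Y | X = 4] = (11/6) / (1/2) = 11/3.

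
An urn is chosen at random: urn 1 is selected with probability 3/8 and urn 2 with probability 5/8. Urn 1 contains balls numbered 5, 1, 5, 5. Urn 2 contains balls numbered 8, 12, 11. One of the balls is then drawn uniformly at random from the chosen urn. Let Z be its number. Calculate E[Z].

191/24

E[Z | urn 1] = (5+1+5+5)/4 = 4.
E[Z | urn 2] = (8+12+11)/3 = 31/3.
By the law of total expectation,
E[Z] = (3/8)·(4) + (5/8)·(31/3) = 191/24.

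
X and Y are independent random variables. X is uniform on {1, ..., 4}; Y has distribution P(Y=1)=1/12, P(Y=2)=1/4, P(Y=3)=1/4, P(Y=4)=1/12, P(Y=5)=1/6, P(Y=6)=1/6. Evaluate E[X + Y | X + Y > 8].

28/3

P(X + Y > 8) = 1/8.
Summing (X+Y)·P(x,y) over outcomes with X + Y > 8 gives 7/6.
E[X + Y | X + Y > 8] = (7/6) / (1/8) = 28/3.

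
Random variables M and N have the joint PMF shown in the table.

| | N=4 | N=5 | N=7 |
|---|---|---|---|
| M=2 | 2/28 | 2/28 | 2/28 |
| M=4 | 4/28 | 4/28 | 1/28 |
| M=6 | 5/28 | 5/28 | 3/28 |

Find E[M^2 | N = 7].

P(N = 7) = 3/14.
Σ M^2·P over the event = 4·(2/28) + 16·(1/28) + 36·(3/28) = 33/7.
E[M^2 | N = 7] = (33/7) / (3/14) = 22.

22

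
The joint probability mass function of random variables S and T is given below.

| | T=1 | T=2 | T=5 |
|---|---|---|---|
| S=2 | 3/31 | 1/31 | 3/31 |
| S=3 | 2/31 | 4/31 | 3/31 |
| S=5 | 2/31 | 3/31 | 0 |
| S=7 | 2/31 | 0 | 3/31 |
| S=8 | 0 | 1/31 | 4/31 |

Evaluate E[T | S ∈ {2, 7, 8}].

59/17

P(S ∈ {2, 7, 8}) = 17/31.
Σ T·P over the event = 1·(3/31) + 2·(1/31) + 5·(3/31) + 1·(2/31) + 5·(3/31) + 2·(1/31) + 5·(4/31) = 59/31.
E[T | S ∈ {2, 7, 8}] = (59/31) / (17/31) = 59/17.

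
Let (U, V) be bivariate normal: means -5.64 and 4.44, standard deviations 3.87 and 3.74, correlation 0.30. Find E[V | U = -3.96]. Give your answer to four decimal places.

4.9271

For a bivariate normal, E[V | U=x] = μ_V + ρ·(σ_V/σ_U)·(x − μ_U).
E[V | U=-3.96] = 4.44 + (0.30)·(3.74/3.87)·(-3.96 − (-5.64)) = 4.44 + (0.28992)·(1.68) = 4.9271.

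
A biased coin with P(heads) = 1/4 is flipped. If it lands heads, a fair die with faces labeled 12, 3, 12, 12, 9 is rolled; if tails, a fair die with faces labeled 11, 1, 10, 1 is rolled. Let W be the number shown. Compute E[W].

E[W | heads] = (12+3+12+12+9)/5 = 48/5.
E[W | tails] = (11+1+10+1)/4 = 23/4.
E[W] = (1/4)·(48/5) + (3/4)·(23/4) = 537/80.

537/80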